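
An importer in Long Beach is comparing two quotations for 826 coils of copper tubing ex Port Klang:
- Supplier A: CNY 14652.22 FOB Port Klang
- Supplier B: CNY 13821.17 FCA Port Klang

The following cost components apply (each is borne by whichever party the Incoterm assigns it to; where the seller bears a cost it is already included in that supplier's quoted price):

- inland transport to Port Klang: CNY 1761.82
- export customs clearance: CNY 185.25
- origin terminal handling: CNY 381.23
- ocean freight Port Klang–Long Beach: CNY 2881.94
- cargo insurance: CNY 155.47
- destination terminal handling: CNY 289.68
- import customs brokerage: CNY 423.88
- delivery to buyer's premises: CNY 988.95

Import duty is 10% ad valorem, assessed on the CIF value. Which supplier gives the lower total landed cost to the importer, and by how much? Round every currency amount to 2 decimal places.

Supplier B is cheaper by CNY 494.80

Supplier A (FOB):
CIF value = FOB price + freight + insurance = 14652.22 + 2881.94 + 155.47 = 17689.63
Import duty = 17689.63 × 10% = 1768.96
Buyer bears (A): 2881.94 + 155.47 + 289.68 + 423.88 + 988.95 = 4739.92
Landed cost (A) = invoice 14652.22 + 4739.92 + duty 1768.96 = 21161.10
Supplier B (FCA):
CIF value = FCA price + origin terminal + freight + insurance = 13821.17 + 381.23 + 2881.94 + 155.47 = 17239.81
Import duty = 17239.81 × 10% = 1723.98
Buyer bears (B): 381.23 + 2881.94 + 155.47 + 289.68 + 423.88 + 988.95 = 5121.15
Landed cost (B) = invoice 13821.17 + 5121.15 + duty 1723.98 = 20666.30
Difference = |21161.10 − 20666.30| = 494.80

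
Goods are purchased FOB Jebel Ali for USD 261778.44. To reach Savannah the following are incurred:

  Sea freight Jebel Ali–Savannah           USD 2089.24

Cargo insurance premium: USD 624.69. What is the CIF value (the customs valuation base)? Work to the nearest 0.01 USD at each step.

CIF value: USD 264492.37

CIF = FOB price + freight + insurance
CIF = 261778.44 + 2089.24 + 624.69 = 264492.37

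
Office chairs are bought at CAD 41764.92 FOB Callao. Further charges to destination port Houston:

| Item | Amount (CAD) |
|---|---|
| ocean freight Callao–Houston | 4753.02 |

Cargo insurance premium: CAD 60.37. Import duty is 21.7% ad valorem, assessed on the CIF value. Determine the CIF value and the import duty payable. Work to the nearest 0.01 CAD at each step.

CIF value: CAD 46578.31; import duty: CAD 10107.49

CIF = FOB price + freight + insurance
CIF = 41764.92 + 4753.02 + 60.37 = 46578.31
Import duty = 46578.31 × 21.7% = 10107.49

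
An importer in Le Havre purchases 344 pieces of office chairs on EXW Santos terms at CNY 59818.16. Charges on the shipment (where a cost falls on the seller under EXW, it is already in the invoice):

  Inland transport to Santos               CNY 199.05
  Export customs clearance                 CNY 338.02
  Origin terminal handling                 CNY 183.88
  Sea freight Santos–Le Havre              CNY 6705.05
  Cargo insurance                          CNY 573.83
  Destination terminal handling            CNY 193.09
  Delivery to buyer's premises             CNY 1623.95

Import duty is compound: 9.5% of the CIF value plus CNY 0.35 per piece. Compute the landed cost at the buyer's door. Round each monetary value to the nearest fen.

EXW: the seller makes goods available at their premises; the buyer bears all onward costs.
CIF value = EXW price + inland to port + export clearance + origin terminal + freight + insurance = 59818.16 + 199.05 + 338.02 + 183.88 + 6705.05 + 573.83 = 67817.99
Ad valorem component: 67817.99 × 9.5% = 6442.71
Specific component: 344 × 0.35 = 120.40
Import duty = 6442.71 + 120.40 = 6563.11
Buyer bears: inland to port 199.05 + export clearance 338.02 + origin terminal 183.88 + freight 6705.05 + insurance 573.83 + destination terminal 193.09 + delivery 1623.95 + duty 6563.11 = 16379.98
Landed cost = invoice 59818.16 + 16379.98 = 76198.14

Total landed cost: CNY 76198.14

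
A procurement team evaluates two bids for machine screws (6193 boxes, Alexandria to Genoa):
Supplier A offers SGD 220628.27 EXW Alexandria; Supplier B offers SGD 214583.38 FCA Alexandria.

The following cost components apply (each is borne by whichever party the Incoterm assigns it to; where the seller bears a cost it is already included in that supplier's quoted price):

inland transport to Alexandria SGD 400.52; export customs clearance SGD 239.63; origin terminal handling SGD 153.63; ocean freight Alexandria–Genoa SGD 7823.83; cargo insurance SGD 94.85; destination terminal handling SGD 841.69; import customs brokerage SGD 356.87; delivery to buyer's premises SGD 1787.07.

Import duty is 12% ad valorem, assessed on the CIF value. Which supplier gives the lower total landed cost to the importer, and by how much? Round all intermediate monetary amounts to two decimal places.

Supplier B is cheaper by SGD 7487.25

Supplier A (EXW):
CIF value = EXW price + inland to port + export clearance + origin terminal + freight + insurance = 220628.27 + 400.52 + 239.63 + 153.63 + 7823.83 + 94.85 = 229340.73
Import duty = 229340.73 × 12% = 27520.89
Buyer bears (A): 400.52 + 239.63 + 153.63 + 7823.83 + 94.85 + 841.69 + 356.87 + 1787.07 = 11698.09
Landed cost (A) = invoice 220628.27 + 11698.09 + duty 27520.89 = 259847.25
Supplier B (FCA):
CIF value = FCA price + origin terminal + freight + insurance = 214583.38 + 153.63 + 7823.83 + 94.85 = 222655.69
Import duty = 222655.69 × 12% = 26718.68
Buyer bears (B): 153.63 + 7823.83 + 94.85 + 841.69 + 356.87 + 1787.07 = 11057.94
Landed cost (B) = invoice 214583.38 + 11057.94 + duty 26718.68 = 252360.00
Difference = |259847.25 − 252360.00| = 7487.25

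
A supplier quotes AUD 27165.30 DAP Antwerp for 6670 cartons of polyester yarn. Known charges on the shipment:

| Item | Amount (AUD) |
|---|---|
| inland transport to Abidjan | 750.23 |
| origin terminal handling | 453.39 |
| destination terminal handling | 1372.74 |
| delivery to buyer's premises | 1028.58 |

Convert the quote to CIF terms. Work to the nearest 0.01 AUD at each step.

CIF price: AUD 24763.98

Not relevant to the conversion: inland to port, origin terminal — on the seller under both DAP and CIF; already in the DAP price and stays in the CIF price.
From DAP to CIF, the seller no longer bears: destination terminal, delivery.
CIF price = 27165.30 − 1372.74 − 1028.58 = 24763.98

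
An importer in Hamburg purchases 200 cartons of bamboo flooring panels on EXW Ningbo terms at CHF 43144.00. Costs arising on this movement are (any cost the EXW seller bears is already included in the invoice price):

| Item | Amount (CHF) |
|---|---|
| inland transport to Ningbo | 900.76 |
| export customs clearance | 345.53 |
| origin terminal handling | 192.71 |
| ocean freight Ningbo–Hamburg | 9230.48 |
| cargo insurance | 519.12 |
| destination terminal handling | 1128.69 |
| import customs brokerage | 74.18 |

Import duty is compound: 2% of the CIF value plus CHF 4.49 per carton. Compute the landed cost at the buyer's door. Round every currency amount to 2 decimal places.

EXW: the seller makes goods available at their premises; the buyer bears all onward costs.
CIF value = EXW price + inland to port + export clearance + origin terminal + freight + insurance = 43144.00 + 900.76 + 345.53 + 192.71 + 9230.48 + 519.12 = 54332.60
Ad valorem component: 54332.60 × 2% = 1086.65
Specific component: 200 × 4.49 = 898.00
Import duty = 1086.65 + 898.00 = 1984.65
Buyer bears: inland to port 900.76 + export clearance 345.53 + origin terminal 192.71 + freight 9230.48 + insurance 519.12 + destination terminal 1128.69 + brokerage 74.18 + duty 1984.65 = 14376.12
Landed cost = invoice 43144.00 + 14376.12 = 57520.12

Total landed cost: CHF 57520.12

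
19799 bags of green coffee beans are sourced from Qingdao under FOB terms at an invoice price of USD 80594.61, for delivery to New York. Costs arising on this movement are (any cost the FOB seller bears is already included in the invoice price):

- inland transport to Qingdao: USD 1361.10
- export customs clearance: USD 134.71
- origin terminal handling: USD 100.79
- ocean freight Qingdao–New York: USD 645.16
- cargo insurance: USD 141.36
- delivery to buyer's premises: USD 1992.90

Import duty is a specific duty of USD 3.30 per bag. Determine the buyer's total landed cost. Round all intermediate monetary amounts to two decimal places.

FOB: the seller bears costs until goods are on board at the origin port; the buyer bears freight, insurance and all costs thereafter.
Already in the invoice (seller's account under FOB): inland to port, export clearance, origin terminal — exclude.
CIF value = FOB price + freight + insurance = 80594.61 + 645.16 + 141.36 = 81381.13
Import duty = 19799 × 3.30 = 65336.70
Buyer bears: freight 645.16 + insurance 141.36 + delivery 1992.90 + duty 65336.70 = 68116.12
Landed cost = invoice 80594.61 + 68116.12 = 148710.73

Total landed cost: USD 148710.73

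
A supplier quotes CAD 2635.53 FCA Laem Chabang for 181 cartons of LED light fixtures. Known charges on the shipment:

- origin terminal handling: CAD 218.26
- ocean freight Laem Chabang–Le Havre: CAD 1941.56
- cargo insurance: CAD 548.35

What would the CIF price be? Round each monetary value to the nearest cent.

CIF price: CAD 5343.70

From FCA to CIF, the seller additionally bears: origin terminal, freight, insurance.
CIF price = 2635.53 + 218.26 + 1941.56 + 548.35 = 5343.70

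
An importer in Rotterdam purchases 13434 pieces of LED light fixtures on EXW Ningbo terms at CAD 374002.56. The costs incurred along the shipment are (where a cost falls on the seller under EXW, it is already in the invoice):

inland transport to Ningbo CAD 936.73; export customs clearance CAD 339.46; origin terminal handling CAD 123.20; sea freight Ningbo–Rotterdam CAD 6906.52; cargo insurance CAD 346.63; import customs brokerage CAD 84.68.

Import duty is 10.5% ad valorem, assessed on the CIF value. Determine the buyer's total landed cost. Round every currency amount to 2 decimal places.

Total landed cost: CAD 422918.57

EXW: the seller makes goods available at their premises; the buyer bears all onward costs.
CIF value = EXW price + inland to port + export clearance + origin terminal + freight + insurance = 374002.56 + 936.73 + 339.46 + 123.20 + 6906.52 + 346.63 = 382655.10
Import duty = 382655.10 × 10.5% = 40178.79
Buyer bears: inland to port 936.73 + export clearance 339.46 + origin terminal 123.20 + freight 6906.52 + insurance 346.63 + brokerage 84.68 + duty 40178.79 = 48916.01
Landed cost = invoice 374002.56 + 48916.01 = 422918.57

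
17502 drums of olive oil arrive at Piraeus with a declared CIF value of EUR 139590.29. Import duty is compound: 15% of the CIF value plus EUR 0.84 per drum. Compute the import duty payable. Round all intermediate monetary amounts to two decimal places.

Import duty: EUR 35640.22

Ad valorem component: 139590.29 × 15% = 20938.54
Specific component: 17502 × 0.84 = 14701.68
Import duty = 20938.54 + 14701.68 = 35640.22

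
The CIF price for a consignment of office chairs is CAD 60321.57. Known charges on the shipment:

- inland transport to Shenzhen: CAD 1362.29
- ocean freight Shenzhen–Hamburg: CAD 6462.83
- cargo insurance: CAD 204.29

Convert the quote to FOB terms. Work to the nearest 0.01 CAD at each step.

FOB price: CAD 53654.45

Not relevant to the conversion: inland to port — on the seller under both CIF and FOB; already in the CIF price and stays in the FOB price.
From CIF to FOB, the seller no longer bears: freight, insurance.
FOB price = 60321.57 − 6462.83 − 204.29 = 53654.45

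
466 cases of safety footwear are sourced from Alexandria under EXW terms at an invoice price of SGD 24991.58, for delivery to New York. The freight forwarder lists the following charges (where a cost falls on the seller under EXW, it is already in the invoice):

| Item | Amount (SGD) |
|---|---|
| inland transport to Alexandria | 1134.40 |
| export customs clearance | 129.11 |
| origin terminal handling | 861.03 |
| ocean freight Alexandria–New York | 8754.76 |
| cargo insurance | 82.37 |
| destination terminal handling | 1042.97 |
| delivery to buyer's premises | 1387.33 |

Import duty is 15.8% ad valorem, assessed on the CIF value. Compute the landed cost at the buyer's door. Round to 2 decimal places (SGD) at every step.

EXW: the seller makes goods available at their premises; the buyer bears all onward costs.
CIF value = EXW price + inland to port + export clearance + origin terminal + freight + insurance = 24991.58 + 1134.40 + 129.11 + 861.03 + 8754.76 + 82.37 = 35953.25
Import duty = 35953.25 × 15.8% = 5680.61
Buyer bears: inland to port 1134.40 + export clearance 129.11 + origin terminal 861.03 + freight 8754.76 + insurance 82.37 + destination terminal 1042.97 + delivery 1387.33 + duty 5680.61 = 19072.58
Landed cost = invoice 24991.58 + 19072.58 = 44064.16

Total landed cost: SGD 44064.16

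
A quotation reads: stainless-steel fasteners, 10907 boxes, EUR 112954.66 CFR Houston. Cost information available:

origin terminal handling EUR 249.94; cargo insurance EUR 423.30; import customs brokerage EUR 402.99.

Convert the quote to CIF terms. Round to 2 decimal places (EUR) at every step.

CIF price: EUR 113377.96

Not relevant to the conversion: origin terminal — on the seller under both CFR and CIF; already in the CFR price and stays in the CIF price. brokerage — on the buyer under both terms; not part of either seller's price.
From CFR to CIF, the seller additionally bears: insurance.
CIF price = 112954.66 + 423.30 = 113377.96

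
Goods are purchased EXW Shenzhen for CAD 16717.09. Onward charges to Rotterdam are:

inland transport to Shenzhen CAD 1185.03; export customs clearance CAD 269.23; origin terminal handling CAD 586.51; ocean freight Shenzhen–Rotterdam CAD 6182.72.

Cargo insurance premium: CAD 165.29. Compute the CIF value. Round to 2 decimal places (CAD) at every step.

CIF value: CAD 25105.87

CIF = EXW price + pre-shipment costs + freight + insurance
CIF = 16717.09 + 1185.03 + 269.23 + 586.51 + 6182.72 + 165.29 = 25105.87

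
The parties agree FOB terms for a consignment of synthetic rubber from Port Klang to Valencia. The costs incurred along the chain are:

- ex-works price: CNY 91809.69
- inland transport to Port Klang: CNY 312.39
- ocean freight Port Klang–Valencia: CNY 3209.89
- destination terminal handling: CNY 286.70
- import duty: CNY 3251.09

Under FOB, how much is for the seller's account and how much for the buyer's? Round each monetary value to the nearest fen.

Seller: CNY 92122.08; buyer: CNY 6747.68

FOB: the seller bears costs until goods are on board at the origin port; the buyer bears freight, insurance and all costs thereafter.
Seller's account: goods 91809.69 + inland to port 312.39 = 92122.08
Buyer's account: freight 3209.89 + destination terminal 286.70 + duty 3251.09 = 6747.68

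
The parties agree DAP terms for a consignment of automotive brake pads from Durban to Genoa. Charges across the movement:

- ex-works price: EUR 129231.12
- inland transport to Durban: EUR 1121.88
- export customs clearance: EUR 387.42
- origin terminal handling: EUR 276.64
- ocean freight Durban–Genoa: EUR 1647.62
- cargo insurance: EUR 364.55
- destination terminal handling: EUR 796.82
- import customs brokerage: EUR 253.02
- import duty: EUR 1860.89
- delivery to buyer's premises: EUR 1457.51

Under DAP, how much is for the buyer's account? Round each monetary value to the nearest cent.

DAP: the seller bears all costs to the named destination except import duty and clearance.
Seller's account: goods 129231.12 + inland to port 1121.88 + export clearance 387.42 + origin terminal 276.64 + freight 1647.62 + insurance 364.55 + destination terminal 796.82 + delivery 1457.51 = 135283.56
Buyer's account: brokerage 253.02 + duty 1860.89 = 2113.91

Buyer's account: EUR 2113.91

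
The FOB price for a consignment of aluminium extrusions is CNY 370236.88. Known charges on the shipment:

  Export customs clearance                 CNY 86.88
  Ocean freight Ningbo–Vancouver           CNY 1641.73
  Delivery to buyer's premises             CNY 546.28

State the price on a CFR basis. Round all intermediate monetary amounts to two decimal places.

CFR price: CNY 371878.61

Not relevant to the conversion: export clearance — on the seller under both FOB and CFR; already in the FOB price and stays in the CFR price. delivery — on the buyer under both terms; not part of either seller's price.
From FOB to CFR, the seller additionally bears: freight.
CFR price = 370236.88 + 1641.73 = 371878.61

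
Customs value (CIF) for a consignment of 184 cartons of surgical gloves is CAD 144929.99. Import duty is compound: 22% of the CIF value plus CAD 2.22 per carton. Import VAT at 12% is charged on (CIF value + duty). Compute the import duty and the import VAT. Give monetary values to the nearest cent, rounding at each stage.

Ad valorem component: 144929.99 × 22% = 31884.60
Specific component: 184 × 2.22 = 408.48
Import duty = 31884.60 + 408.48 = 32293.08
VAT base = CIF + duty = 144929.99 + 32293.08 = 177223.07
Import VAT = 177223.07 × 12% = 21266.77

Import duty: CAD 32293.08; import VAT: CAD 21266.77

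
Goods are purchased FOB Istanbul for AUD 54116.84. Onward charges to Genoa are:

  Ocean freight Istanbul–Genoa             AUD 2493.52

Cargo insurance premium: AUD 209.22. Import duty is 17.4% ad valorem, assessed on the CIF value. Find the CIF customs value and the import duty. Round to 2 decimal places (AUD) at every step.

CIF = FOB price + freight + insurance
CIF = 54116.84 + 2493.52 + 209.22 = 56819.58
Import duty = 56819.58 × 17.4% = 9886.61

CIF value: AUD 56819.58; import duty: AUD 9886.61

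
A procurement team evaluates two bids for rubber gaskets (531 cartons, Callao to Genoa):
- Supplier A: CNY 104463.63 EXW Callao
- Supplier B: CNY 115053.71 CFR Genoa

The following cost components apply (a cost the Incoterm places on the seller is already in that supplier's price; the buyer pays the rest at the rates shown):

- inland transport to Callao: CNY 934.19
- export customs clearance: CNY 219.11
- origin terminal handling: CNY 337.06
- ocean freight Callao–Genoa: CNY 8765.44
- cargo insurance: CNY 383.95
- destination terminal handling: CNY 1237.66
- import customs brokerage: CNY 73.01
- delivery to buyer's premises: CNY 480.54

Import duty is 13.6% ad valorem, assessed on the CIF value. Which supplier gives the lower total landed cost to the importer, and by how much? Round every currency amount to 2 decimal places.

Supplier A is cheaper by CNY 379.74

Supplier A (EXW):
CIF value = EXW price + inland to port + export clearance + origin terminal + freight + insurance = 104463.63 + 934.19 + 219.11 + 337.06 + 8765.44 + 383.95 = 115103.38
Import duty = 115103.38 × 13.6% = 15654.06
Buyer bears (A): 934.19 + 219.11 + 337.06 + 8765.44 + 383.95 + 1237.66 + 73.01 + 480.54 = 12430.96
Landed cost (A) = invoice 104463.63 + 12430.96 + duty 15654.06 = 132548.65
Supplier B (CFR):
CIF value = CFR price + insurance = 115053.71 + 383.95 = 115437.66
Import duty = 115437.66 × 13.6% = 15699.52
Buyer bears (B): 383.95 + 1237.66 + 73.01 + 480.54 = 2175.16
Landed cost (B) = invoice 115053.71 + 2175.16 + duty 15699.52 = 132928.39
Difference = |132548.65 − 132928.39| = 379.74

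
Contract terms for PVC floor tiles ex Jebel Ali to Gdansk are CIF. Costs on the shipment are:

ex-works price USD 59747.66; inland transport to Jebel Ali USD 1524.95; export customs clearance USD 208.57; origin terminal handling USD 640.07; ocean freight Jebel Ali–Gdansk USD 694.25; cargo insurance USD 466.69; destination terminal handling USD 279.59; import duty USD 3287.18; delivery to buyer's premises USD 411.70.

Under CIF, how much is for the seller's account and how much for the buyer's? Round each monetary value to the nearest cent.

Seller: USD 63282.19; buyer: USD 3978.47

CIF: the seller pays costs through ocean freight and marine insurance to the destination port.
Seller's account: goods 59747.66 + inland to port 1524.95 + export clearance 208.57 + origin terminal 640.07 + freight 694.25 + insurance 466.69 = 63282.19
Buyer's account: destination terminal 279.59 + duty 3287.18 + delivery 411.70 = 3978.47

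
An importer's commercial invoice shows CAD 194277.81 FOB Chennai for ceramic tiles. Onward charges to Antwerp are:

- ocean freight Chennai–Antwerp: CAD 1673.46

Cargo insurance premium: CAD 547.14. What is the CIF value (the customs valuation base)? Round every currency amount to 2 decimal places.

CIF = FOB price + freight + insurance
CIF = 194277.81 + 1673.46 + 547.14 = 196498.41

CIF value: CAD 196498.41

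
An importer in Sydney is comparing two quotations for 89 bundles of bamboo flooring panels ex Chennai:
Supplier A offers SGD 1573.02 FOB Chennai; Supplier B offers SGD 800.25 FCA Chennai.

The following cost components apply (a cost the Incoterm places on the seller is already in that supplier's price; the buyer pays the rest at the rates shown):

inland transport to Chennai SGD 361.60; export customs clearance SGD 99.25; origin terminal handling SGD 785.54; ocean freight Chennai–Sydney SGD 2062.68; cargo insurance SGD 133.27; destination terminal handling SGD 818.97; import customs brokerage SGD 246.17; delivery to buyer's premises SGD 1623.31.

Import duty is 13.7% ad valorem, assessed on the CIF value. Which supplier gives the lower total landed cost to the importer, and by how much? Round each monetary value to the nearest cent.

Supplier A is cheaper by SGD 14.52

Supplier A (FOB):
CIF value = FOB price + freight + insurance = 1573.02 + 2062.68 + 133.27 = 3768.97
Import duty = 3768.97 × 13.7% = 516.35
Buyer bears (A): 2062.68 + 133.27 + 818.97 + 246.17 + 1623.31 = 4884.40
Landed cost (A) = invoice 1573.02 + 4884.40 + duty 516.35 = 6973.77
Supplier B (FCA):
CIF value = FCA price + origin terminal + freight + insurance = 800.25 + 785.54 + 2062.68 + 133.27 = 3781.74
Import duty = 3781.74 × 13.7% = 518.10
Buyer bears (B): 785.54 + 2062.68 + 133.27 + 818.97 + 246.17 + 1623.31 = 5669.94
Landed cost (B) = invoice 800.25 + 5669.94 + duty 518.10 = 6988.29
Difference = |6973.77 − 6988.29| = 14.52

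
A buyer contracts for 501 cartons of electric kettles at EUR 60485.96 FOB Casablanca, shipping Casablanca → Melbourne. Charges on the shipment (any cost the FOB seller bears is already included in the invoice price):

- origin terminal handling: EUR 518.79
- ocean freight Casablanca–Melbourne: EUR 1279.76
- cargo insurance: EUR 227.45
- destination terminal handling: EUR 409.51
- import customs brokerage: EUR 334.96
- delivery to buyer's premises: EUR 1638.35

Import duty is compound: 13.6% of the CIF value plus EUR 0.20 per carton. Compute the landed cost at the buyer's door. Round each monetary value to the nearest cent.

Total landed cost: EUR 72907.26

FOB: the seller bears costs until goods are on board at the origin port; the buyer bears freight, insurance and all costs thereafter.
Already in the invoice (seller's account under FOB): origin terminal — exclude.
CIF value = FOB price + freight + insurance = 60485.96 + 1279.76 + 227.45 = 61993.17
Ad valorem component: 61993.17 × 13.6% = 8431.07
Specific component: 501 × 0.20 = 100.20
Import duty = 8431.07 + 100.20 = 8531.27
Buyer bears: freight 1279.76 + insurance 227.45 + destination terminal 409.51 + brokerage 334.96 + delivery 1638.35 + duty 8531.27 = 12421.30
Landed cost = invoice 60485.96 + 12421.30 = 72907.26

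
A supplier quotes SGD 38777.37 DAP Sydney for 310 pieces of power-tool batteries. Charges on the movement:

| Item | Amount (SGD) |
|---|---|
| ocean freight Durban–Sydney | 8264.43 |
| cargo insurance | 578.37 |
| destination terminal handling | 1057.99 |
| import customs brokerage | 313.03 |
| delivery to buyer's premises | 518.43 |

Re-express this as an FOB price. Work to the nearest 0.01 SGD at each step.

FOB price: SGD 28358.15

Not relevant to the conversion: brokerage — on the buyer under both terms; not part of either seller's price.
From DAP to FOB, the seller no longer bears: freight, insurance, destination terminal, delivery.
FOB price = 38777.37 − 8264.43 − 578.37 − 1057.99 − 518.43 = 28358.15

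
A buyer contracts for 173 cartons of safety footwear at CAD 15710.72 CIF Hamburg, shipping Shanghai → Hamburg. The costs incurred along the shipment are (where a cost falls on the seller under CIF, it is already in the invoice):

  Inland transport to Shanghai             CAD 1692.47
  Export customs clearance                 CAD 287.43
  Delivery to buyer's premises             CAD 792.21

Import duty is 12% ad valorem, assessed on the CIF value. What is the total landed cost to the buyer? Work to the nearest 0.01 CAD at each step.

CIF: the seller pays costs through ocean freight and marine insurance to the destination port.
Already in the invoice (seller's account under CIF): inland to port, export clearance — exclude.
The CIF price already equals the CIF value: 15710.72
Import duty = 15710.72 × 12% = 1885.29
Buyer bears: delivery 792.21 + duty 1885.29 = 2677.50
Landed cost = invoice 15710.72 + 2677.50 = 18388.22

Total landed cost: CAD 18388.22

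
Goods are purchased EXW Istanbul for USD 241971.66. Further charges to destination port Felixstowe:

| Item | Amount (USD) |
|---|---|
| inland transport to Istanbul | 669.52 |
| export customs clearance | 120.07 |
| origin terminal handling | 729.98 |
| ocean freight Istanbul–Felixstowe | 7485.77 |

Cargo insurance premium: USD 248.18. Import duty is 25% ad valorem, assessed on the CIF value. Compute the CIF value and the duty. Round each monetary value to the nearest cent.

CIF = EXW price + pre-shipment costs + freight + insurance
CIF = 241971.66 + 669.52 + 120.07 + 729.98 + 7485.77 + 248.18 = 251225.18
Import duty = 251225.18 × 25% = 62806.30

CIF value: USD 251225.18; import duty: USD 62806.30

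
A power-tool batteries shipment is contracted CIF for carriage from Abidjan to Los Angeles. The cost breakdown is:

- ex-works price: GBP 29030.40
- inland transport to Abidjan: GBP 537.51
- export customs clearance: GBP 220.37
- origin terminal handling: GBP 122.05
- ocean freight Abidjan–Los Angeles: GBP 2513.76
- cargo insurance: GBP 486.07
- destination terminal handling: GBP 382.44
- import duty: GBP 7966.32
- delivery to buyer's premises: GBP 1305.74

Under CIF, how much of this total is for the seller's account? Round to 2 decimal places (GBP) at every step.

CIF: the seller pays costs through ocean freight and marine insurance to the destination port.
Seller's account: goods 29030.40 + inland to port 537.51 + export clearance 220.37 + origin terminal 122.05 + freight 2513.76 + insurance 486.07 = 32910.16
Buyer's account: destination terminal 382.44 + duty 7966.32 + delivery 1305.74 = 9654.50

Seller's account: GBP 32910.16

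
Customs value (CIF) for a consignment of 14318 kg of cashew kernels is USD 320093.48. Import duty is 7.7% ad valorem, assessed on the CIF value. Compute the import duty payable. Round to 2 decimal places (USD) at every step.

Import duty = 320093.48 × 7.7% = 24647.20

Import duty: USD 24647.20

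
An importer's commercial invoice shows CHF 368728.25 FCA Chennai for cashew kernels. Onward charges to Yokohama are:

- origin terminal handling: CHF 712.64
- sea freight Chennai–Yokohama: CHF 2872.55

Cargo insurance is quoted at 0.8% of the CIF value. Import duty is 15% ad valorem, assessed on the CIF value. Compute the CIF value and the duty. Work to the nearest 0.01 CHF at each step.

Let C be the CIF value. C = FCA price + pre-shipment costs + freight + 0.8% × C
C − 0.8% × C = 368728.25 + 712.64 + 2872.55
0.992 × C = 372313.44
C = 372313.44 / 0.992 = 375315.97
Insurance premium = 0.8% × 375315.97 = 3002.53
Import duty = 375315.97 × 15% = 56297.40

CIF value: CHF 375315.97; import duty: CHF 56297.40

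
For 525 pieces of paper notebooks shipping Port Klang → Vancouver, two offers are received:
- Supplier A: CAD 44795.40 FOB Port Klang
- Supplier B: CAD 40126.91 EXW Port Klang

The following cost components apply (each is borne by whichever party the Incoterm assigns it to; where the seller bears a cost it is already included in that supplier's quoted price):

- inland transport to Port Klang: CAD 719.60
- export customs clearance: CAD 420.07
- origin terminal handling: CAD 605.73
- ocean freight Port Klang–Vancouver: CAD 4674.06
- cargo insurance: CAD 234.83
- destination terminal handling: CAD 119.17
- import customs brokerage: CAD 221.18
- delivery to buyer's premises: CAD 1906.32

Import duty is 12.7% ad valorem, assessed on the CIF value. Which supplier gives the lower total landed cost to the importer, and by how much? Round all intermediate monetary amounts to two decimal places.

Supplier A (FOB):
CIF value = FOB price + freight + insurance = 44795.40 + 4674.06 + 234.83 = 49704.29
Import duty = 49704.29 × 12.7% = 6312.44
Buyer bears (A): 4674.06 + 234.83 + 119.17 + 221.18 + 1906.32 = 7155.56
Landed cost (A) = invoice 44795.40 + 7155.56 + duty 6312.44 = 58263.40
Supplier B (EXW):
CIF value = EXW price + inland to port + export clearance + origin terminal + freight + insurance = 40126.91 + 719.60 + 420.07 + 605.73 + 4674.06 + 234.83 = 46781.20
Import duty = 46781.20 × 12.7% = 5941.21
Buyer bears (B): 719.60 + 420.07 + 605.73 + 4674.06 + 234.83 + 119.17 + 221.18 + 1906.32 = 8900.96
Landed cost (B) = invoice 40126.91 + 8900.96 + duty 5941.21 = 54969.08
Difference = |58263.40 − 54969.08| = 3294.32

Supplier B is cheaper by CAD 3294.32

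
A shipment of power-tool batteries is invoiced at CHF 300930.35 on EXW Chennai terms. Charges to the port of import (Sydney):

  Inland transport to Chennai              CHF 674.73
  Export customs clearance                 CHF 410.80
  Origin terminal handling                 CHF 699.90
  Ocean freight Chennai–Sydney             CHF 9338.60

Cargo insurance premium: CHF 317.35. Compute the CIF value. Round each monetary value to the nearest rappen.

CIF = EXW price + pre-shipment costs + freight + insurance
CIF = 300930.35 + 674.73 + 410.80 + 699.90 + 9338.60 + 317.35 = 312371.73

CIF value: CHF 312371.73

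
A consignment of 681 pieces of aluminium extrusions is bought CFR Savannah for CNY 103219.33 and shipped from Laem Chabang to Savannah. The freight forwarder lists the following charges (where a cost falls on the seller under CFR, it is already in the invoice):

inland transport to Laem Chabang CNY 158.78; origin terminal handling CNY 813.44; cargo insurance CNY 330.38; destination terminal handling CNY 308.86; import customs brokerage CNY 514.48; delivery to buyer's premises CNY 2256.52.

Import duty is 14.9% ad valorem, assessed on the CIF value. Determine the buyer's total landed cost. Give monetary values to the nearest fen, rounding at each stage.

Total landed cost: CNY 122058.48

CFR: the seller pays costs through ocean freight to the destination port, but not insurance.
Already in the invoice (seller's account under CFR): inland to port, origin terminal — exclude.
CIF value = CFR price + insurance = 103219.33 + 330.38 = 103549.71
Import duty = 103549.71 × 14.9% = 15428.91
Buyer bears: insurance 330.38 + destination terminal 308.86 + brokerage 514.48 + delivery 2256.52 + duty 15428.91 = 18839.15
Landed cost = invoice 103219.33 + 18839.15 = 122058.48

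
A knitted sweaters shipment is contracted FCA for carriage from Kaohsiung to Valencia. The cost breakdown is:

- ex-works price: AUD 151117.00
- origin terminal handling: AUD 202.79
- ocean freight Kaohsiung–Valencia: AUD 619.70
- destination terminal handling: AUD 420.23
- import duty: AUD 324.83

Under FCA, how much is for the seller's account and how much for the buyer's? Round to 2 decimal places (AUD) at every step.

FCA: the seller delivers export-cleared goods to the carrier; the buyer bears costs from that point.
Seller's account: goods 151117.00 = 151117.00
Buyer's account: origin terminal 202.79 + freight 619.70 + destination terminal 420.23 + duty 324.83 = 1567.55

Seller: AUD 151117.00; buyer: AUD 1567.55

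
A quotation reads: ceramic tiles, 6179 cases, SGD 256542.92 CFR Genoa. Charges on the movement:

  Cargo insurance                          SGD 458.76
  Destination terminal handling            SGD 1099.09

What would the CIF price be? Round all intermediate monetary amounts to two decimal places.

CIF price: SGD 257001.68

Not relevant to the conversion: destination terminal — on the buyer under both terms; not part of either seller's price.
From CFR to CIF, the seller additionally bears: insurance.
CIF price = 256542.92 + 458.76 = 257001.68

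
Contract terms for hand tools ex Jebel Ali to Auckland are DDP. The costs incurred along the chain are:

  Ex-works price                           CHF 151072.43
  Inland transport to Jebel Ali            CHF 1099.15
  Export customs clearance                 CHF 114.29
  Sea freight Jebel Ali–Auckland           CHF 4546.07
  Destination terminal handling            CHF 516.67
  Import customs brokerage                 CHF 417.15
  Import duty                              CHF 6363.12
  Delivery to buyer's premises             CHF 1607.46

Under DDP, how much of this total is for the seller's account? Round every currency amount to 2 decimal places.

Seller's account: CHF 165736.34

DDP: the seller bears all costs including import duty.
Seller's account: goods 151072.43 + inland to port 1099.15 + export clearance 114.29 + freight 4546.07 + destination terminal 516.67 + brokerage 417.15 + duty 6363.12 + delivery 1607.46 = 165736.34
Buyer's account: 0.00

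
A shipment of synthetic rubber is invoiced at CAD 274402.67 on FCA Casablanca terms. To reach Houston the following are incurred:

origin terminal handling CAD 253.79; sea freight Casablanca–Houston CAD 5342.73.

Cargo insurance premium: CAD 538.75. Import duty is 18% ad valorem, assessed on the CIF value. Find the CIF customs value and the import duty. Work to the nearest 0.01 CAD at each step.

CIF value: CAD 280537.94; import duty: CAD 50496.83

CIF = FCA price + pre-shipment costs + freight + insurance
CIF = 274402.67 + 253.79 + 5342.73 + 538.75 = 280537.94
Import duty = 280537.94 × 18% = 50496.83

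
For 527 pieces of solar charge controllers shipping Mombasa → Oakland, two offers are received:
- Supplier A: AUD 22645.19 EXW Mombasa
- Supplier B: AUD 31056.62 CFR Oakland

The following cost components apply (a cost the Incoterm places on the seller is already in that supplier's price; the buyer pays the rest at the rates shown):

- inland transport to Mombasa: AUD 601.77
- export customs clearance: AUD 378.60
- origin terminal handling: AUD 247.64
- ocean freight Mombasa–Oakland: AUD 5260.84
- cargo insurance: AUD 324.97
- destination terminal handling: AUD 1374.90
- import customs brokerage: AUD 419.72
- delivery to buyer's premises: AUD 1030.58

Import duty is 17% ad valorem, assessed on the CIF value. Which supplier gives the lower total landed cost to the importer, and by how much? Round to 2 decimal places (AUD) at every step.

Supplier A is cheaper by AUD 2249.42

Supplier A (EXW):
CIF value = EXW price + inland to port + export clearance + origin terminal + freight + insurance = 22645.19 + 601.77 + 378.60 + 247.64 + 5260.84 + 324.97 = 29459.01
Import duty = 29459.01 × 17% = 5008.03
Buyer bears (A): 601.77 + 378.60 + 247.64 + 5260.84 + 324.97 + 1374.90 + 419.72 + 1030.58 = 9639.02
Landed cost (A) = invoice 22645.19 + 9639.02 + duty 5008.03 = 37292.24
Supplier B (CFR):
CIF value = CFR price + insurance = 31056.62 + 324.97 = 31381.59
Import duty = 31381.59 × 17% = 5334.87
Buyer bears (B): 324.97 + 1374.90 + 419.72 + 1030.58 = 3150.17
Landed cost (B) = invoice 31056.62 + 3150.17 + duty 5334.87 = 39541.66
Difference = |37292.24 − 39541.66| = 2249.42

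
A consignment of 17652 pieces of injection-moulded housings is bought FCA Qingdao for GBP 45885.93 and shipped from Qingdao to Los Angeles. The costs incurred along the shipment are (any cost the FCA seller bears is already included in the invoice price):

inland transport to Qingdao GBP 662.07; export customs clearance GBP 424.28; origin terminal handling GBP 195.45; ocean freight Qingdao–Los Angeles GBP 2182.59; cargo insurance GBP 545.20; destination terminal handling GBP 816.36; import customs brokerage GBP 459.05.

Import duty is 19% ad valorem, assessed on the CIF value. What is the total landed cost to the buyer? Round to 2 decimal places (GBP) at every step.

FCA: the seller delivers export-cleared goods to the carrier; the buyer bears costs from that point.
Already in the invoice (seller's account under FCA): inland to port, export clearance — exclude.
CIF value = FCA price + origin terminal + freight + insurance = 45885.93 + 195.45 + 2182.59 + 545.20 = 48809.17
Import duty = 48809.17 × 19% = 9273.74
Buyer bears: origin terminal 195.45 + freight 2182.59 + insurance 545.20 + destination terminal 816.36 + brokerage 459.05 + duty 9273.74 = 13472.39
Landed cost = invoice 45885.93 + 13472.39 = 59358.32

Total landed cost: GBP 59358.32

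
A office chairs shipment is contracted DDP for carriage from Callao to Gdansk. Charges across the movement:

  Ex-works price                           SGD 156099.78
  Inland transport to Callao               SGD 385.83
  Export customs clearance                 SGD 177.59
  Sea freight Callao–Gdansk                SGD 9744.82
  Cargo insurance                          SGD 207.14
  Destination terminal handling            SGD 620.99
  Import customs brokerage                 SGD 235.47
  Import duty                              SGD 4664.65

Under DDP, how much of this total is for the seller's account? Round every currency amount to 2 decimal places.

Seller's account: SGD 172136.27

DDP: the seller bears all costs including import duty.
Seller's account: goods 156099.78 + inland to port 385.83 + export clearance 177.59 + freight 9744.82 + insurance 207.14 + destination terminal 620.99 + brokerage 235.47 + duty 4664.65 = 172136.27
Buyer's account: 0.00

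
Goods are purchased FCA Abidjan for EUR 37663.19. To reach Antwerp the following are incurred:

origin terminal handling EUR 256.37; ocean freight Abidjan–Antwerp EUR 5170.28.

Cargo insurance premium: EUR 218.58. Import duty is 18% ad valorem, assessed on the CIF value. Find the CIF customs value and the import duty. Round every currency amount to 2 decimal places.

CIF value: EUR 43308.42; import duty: EUR 7795.52

CIF = FCA price + pre-shipment costs + freight + insurance
CIF = 37663.19 + 256.37 + 5170.28 + 218.58 = 43308.42
Import duty = 43308.42 × 18% = 7795.52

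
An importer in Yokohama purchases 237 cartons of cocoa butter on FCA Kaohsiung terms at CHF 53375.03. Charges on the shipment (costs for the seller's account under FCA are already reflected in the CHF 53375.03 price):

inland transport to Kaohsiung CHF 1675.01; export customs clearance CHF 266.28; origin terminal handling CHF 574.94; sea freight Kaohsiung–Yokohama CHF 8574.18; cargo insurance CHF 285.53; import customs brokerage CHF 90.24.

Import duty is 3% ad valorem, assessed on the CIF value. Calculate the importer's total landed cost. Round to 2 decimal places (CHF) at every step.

Total landed cost: CHF 64784.21

FCA: the seller delivers export-cleared goods to the carrier; the buyer bears costs from that point.
Already in the invoice (seller's account under FCA): inland to port, export clearance — exclude.
CIF value = FCA price + origin terminal + freight + insurance = 53375.03 + 574.94 + 8574.18 + 285.53 = 62809.68
Import duty = 62809.68 × 3% = 1884.29
Buyer bears: origin terminal 574.94 + freight 8574.18 + insurance 285.53 + brokerage 90.24 + duty 1884.29 = 11409.18
Landed cost = invoice 53375.03 + 11409.18 = 64784.21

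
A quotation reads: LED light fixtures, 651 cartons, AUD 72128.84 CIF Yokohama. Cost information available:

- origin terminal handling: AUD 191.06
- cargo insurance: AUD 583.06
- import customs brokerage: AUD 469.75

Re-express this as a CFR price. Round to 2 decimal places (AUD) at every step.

CFR price: AUD 71545.78

Not relevant to the conversion: origin terminal — on the seller under both CIF and CFR; already in the CIF price and stays in the CFR price. brokerage — on the buyer under both terms; not part of either seller's price.
From CIF to CFR, the seller no longer bears: insurance.
CFR price = 72128.84 − 583.06 = 71545.78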